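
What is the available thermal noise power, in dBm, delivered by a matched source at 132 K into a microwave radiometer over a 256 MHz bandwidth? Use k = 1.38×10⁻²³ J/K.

P_n = kTB = 1.38×10⁻²³ × 132 × 2.56×10⁸ = 4.66×10⁻¹³ W
In dBm: 10 log₁₀(4.66×10⁻¹³ / 10⁻³) = −93.3 dBm

−93.3 dBm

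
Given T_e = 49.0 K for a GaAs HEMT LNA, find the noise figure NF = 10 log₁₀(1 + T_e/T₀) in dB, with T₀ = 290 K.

0.678 dB

F = 1 + T_e/T₀ = 1 + 49.0/290 = 1.16897
NF = 10 log₁₀(1.16897) = 0.678 dB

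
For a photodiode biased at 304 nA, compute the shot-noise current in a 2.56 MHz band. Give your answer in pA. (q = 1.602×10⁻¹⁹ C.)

I_n = √(2qI·B)
2qI·B = 2 × 1.602×10⁻¹⁹ × 3.04×10⁻⁷ × 2.56×10⁶ = 2.49×10⁻¹⁹ A²
I_n = √(2.49×10⁻¹⁹) = 4.99×10⁻¹⁰ A = 499 pA

499 pA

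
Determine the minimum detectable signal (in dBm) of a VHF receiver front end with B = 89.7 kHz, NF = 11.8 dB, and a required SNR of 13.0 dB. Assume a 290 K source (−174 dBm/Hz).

Sensitivity = −174 + 10 log₁₀(B) + NF + SNR_min
= −174 + 49.53 + 11.8 + 13.0
= −99.67 dBm → −99.7 dBm

−99.7 dBm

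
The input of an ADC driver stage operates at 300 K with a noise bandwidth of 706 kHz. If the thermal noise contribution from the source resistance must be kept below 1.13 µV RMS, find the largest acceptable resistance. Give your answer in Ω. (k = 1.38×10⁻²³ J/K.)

109 Ω

Johnson–Nyquist: V_n = √(4kTRB) ⇒ R = V_n² / (4kTB)
4kTB = 4 × 1.38×10⁻²³ × 300 × 7.06×10⁵ = 1.17×10⁻¹⁴
R = (1.13×10⁻⁶)² / 1.17×10⁻¹⁴ = 1.09×10² Ω = 109 Ω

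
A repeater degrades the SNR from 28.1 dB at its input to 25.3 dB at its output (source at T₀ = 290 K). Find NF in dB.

2.8 dB

NF (dB) = SNR_in(dB) − SNR_out(dB) when the source is at T₀
NF = 28.1 − 25.3 = 2.8 dB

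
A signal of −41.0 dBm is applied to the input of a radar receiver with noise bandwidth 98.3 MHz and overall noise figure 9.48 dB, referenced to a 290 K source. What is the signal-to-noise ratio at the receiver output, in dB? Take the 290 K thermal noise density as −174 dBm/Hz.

Noise floor: N = −174 + 10 log₁₀(B) + NF
10 log₁₀(9.83×10⁷) = 79.93 dB
N = −174 + 79.93 + 9.48 = −84.59 dBm
SNR = P_sig − N = −41.0 − (−84.59) = 43.59 dB → 43.6 dB

43.6 dB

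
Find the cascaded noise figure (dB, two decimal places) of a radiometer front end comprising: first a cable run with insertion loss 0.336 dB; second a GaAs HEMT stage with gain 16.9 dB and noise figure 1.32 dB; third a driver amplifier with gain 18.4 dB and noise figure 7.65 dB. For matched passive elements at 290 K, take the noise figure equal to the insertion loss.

1.96 dB

Convert to linear (a loss of L dB is a gain of −L dB): F_i = 10^(NF_i/10), G_i = 10^(G_i,dB/10)
  Stage 1: F_1 = 10^(0.336/10) = 1.080, G_1 = 10^(−0.336/10) = 0.9256
  Stage 2: F_2 = 10^(1.32/10) = 1.355, G_2 = 10^(16.9/10) = 48.98
  Stage 3: F_3 = 10^(7.65/10) = 5.821, G_3 = 10^(18.4/10) = 69.18
Friis cascade:
  F = 1.080 + (1.355 − 1)/0.9256 + (5.821 − 1)/45.33 = 1.571
NF = 10 log₁₀(1.571) = 1.96 dB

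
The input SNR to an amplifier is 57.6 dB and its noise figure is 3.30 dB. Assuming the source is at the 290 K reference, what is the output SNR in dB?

By definition F = SNR_in/SNR_out, so in dB: SNR_out = SNR_in − NF
SNR_out = 57.6 − 3.30 = 54.30 dB

54.30 dB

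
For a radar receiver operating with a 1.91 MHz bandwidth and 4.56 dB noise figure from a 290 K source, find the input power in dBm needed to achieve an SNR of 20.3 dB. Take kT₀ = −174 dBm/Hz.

Sensitivity = −174 + 10 log₁₀(B) + NF + SNR_min
= −174 + 62.81 + 4.56 + 20.3
= −86.33 dBm → −86.3 dBm

−86.3 dBm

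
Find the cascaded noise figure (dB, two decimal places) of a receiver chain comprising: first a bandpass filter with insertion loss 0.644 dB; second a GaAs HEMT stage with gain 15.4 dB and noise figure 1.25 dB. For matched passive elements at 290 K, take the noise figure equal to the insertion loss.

Convert to linear (a loss of L dB is a gain of −L dB): F_i = 10^(NF_i/10), G_i = 10^(G_i,dB/10)
  Stage 1: F_1 = 10^(0.644/10) = 1.160, G_1 = 10^(−0.644/10) = 0.8622
  Stage 2: F_2 = 10^(1.25/10) = 1.334, G_2 = 10^(15.4/10) = 34.67
Friis cascade:
  F = 1.160 + (1.334 − 1)/0.8622 = 1.547
NF = 10 log₁₀(1.547) = 1.89 dB

1.89 dB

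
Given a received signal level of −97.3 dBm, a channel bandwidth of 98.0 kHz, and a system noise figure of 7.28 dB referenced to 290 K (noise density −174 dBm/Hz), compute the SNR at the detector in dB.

Noise floor: N = −174 + 10 log₁₀(B) + NF
10 log₁₀(9.80×10⁴) = 49.91 dB
N = −174 + 49.91 + 7.28 = −116.81 dBm
SNR = P_sig − N = −97.3 − (−116.81) = 19.51 dB → 19.5 dB

19.5 dB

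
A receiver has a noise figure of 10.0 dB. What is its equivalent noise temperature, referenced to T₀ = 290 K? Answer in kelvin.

F = 10^(10.0/10) = 10
T_e = (F − 1)·T₀ = (10 − 1) × 290 = 2610 K

2610 K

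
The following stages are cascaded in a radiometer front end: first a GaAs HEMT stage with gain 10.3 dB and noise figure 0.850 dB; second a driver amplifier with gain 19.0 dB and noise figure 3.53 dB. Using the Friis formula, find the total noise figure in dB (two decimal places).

1.25 dB

Convert to linear (a loss of L dB is a gain of −L dB): F_i = 10^(NF_i/10), G_i = 10^(G_i,dB/10)
  Stage 1: F_1 = 10^(0.850/10) = 1.216, G_1 = 10^(10.3/10) = 10.72
  Stage 2: F_2 = 10^(3.53/10) = 2.254, G_2 = 10^(19.0/10) = 79.43
Friis cascade:
  F = 1.216 + (2.254 − 1)/10.72 = 1.333
NF = 10 log₁₀(1.333) = 1.25 dB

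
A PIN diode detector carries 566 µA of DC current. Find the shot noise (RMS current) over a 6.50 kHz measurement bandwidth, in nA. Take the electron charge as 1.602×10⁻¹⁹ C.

I_n = √(2qI·B)
2qI·B = 2 × 1.602×10⁻¹⁹ × 5.66×10⁻⁴ × 6.50×10³ = 1.18×10⁻¹⁸ A²
I_n = √(1.18×10⁻¹⁸) = 1.09×10⁻⁹ A = 1.09 nA

1.09 nA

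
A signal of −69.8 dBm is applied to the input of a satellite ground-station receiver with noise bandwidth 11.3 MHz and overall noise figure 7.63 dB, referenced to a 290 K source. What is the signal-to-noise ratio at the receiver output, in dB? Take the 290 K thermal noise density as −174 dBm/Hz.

26.0 dB

Noise floor: N = −174 + 10 log₁₀(B) + NF
10 log₁₀(1.13×10⁷) = 70.53 dB
N = −174 + 70.53 + 7.63 = −95.84 dBm
SNR = P_sig − N = −69.8 − (−95.84) = 26.04 dB → 26.0 dB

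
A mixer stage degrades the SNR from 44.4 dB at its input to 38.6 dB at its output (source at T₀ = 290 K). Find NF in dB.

NF (dB) = SNR_in(dB) − SNR_out(dB) when the source is at T₀
NF = 44.4 − 38.6 = 5.8 dB

5.8 dB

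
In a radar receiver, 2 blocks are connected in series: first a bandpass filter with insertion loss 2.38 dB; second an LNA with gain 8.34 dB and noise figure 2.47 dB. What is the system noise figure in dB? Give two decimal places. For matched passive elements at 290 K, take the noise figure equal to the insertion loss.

Convert to linear (a loss of L dB is a gain of −L dB): F_i = 10^(NF_i/10), G_i = 10^(G_i,dB/10)
  Stage 1: F_1 = 10^(2.38/10) = 1.730, G_1 = 10^(−2.38/10) = 0.5781
  Stage 2: F_2 = 10^(2.47/10) = 1.766, G_2 = 10^(8.34/10) = 6.823
Friis cascade:
  F = 1.730 + (1.766 − 1)/0.5781 = 3.055
NF = 10 log₁₀(3.055) = 4.85 dB

4.85 dB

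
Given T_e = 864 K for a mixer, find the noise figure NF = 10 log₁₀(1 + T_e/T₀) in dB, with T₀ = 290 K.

6.00 dB

F = 1 + T_e/T₀ = 1 + 864/290 = 3.97931
NF = 10 log₁₀(3.97931) = 6.00 dB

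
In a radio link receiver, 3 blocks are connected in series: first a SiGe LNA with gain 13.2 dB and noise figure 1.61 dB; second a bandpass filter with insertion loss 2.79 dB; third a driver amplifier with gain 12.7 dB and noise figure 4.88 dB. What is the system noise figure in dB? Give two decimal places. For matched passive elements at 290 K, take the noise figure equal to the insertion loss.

2.26 dB

Convert to linear (a loss of L dB is a gain of −L dB): F_i = 10^(NF_i/10), G_i = 10^(G_i,dB/10)
  Stage 1: F_1 = 10^(1.61/10) = 1.449, G_1 = 10^(13.2/10) = 20.89
  Stage 2: F_2 = 10^(2.79/10) = 1.901, G_2 = 10^(−2.79/10) = 0.5260
  Stage 3: F_3 = 10^(4.88/10) = 3.076, G_3 = 10^(12.7/10) = 18.62
Friis cascade:
  F = 1.449 + (1.901 − 1)/20.89 + (3.076 − 1)/10.99 = 1.681
NF = 10 log₁₀(1.681) = 2.26 dB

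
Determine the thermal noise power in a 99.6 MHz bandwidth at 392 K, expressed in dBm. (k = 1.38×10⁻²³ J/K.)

P_n = kTB = 1.38×10⁻²³ × 392 × 9.96×10⁷ = 5.39×10⁻¹³ W
In dBm: 10 log₁₀(5.39×10⁻¹³ / 10⁻³) = −92.7 dBm

−92.7 dBm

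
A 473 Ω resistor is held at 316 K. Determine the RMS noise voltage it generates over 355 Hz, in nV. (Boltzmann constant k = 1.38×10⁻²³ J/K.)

54.1 nV

V_n = √(4kTRB)
4kTRB = 4 × 1.38×10⁻²³ × 316 × 4.73×10² × 3.55×10² = 2.93×10⁻¹⁵ V²
V_n = √(2.93×10⁻¹⁵) = 5.41×10⁻⁸ V = 54.1 nV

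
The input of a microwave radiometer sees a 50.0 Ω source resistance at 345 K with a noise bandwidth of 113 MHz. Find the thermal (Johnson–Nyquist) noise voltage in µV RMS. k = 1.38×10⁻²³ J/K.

10.4 µV

V_n = √(4kTRB)
4kTRB = 4 × 1.38×10⁻²³ × 345 × 5.00×10¹ × 1.13×10⁸ = 1.08×10⁻¹⁰ V²
V_n = √(1.08×10⁻¹⁰) = 1.04×10⁻⁵ V = 10.4 µV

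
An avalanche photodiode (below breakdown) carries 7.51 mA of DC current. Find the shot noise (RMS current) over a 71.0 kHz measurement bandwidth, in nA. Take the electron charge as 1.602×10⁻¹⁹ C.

I_n = √(2qI·B)
2qI·B = 2 × 1.602×10⁻¹⁹ × 7.51×10⁻³ × 7.10×10⁴ = 1.71×10⁻¹⁶ A²
I_n = √(1.71×10⁻¹⁶) = 1.31×10⁻⁸ A = 13.1 nA

13.1 nA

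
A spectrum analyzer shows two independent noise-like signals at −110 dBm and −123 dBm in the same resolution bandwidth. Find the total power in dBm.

Convert to linear, add, convert back:
P₁ = 1.00×10⁻¹⁴ W, P₂ = 5.01×10⁻¹⁶ W
P_tot = 1.05×10⁻¹⁴ W → 10 log₁₀(P_tot / 10⁻³) = −109.8 dBm

−109.8 dBm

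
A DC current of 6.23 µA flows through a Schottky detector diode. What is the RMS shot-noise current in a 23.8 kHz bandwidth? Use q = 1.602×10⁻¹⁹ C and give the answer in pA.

218 pA

I_n = √(2qI·B)
2qI·B = 2 × 1.602×10⁻¹⁹ × 6.23×10⁻⁶ × 2.38×10⁴ = 4.75×10⁻²⁰ A²
I_n = √(4.75×10⁻²⁰) = 2.18×10⁻¹⁰ A = 218 pA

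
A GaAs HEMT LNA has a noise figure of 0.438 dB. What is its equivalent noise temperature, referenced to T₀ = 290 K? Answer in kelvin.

30.8 K

F = 10^(0.438/10) = 1.10611
T_e = (F − 1)·T₀ = (1.10611 − 1) × 290 = 30.8 K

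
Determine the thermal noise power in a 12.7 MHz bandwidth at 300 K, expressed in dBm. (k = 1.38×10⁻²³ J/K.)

−102.8 dBm

P_n = kTB = 1.38×10⁻²³ × 300 × 1.27×10⁷ = 5.26×10⁻¹⁴ W
In dBm: 10 log₁₀(5.26×10⁻¹⁴ / 10⁻³) = −102.8 dBm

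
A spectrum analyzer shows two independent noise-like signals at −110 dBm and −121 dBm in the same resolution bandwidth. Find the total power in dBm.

Convert to linear, add, convert back:
P₁ = 1.00×10⁻¹⁴ W, P₂ = 7.94×10⁻¹⁶ W
P_tot = 1.08×10⁻¹⁴ W → 10 log₁₀(P_tot / 10⁻³) = −109.7 dBm

−109.7 dBm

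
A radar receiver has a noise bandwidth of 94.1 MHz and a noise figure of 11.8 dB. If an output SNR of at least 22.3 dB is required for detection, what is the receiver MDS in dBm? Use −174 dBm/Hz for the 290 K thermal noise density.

Sensitivity = −174 + 10 log₁₀(B) + NF + SNR_min
= −174 + 79.74 + 11.8 + 22.3
= −60.16 dBm → −60.2 dBm

−60.2 dBm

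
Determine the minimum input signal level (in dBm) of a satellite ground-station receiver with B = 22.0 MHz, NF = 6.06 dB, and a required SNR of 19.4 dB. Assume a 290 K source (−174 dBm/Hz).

Sensitivity = −174 + 10 log₁₀(B) + NF + SNR_min
= −174 + 73.42 + 6.06 + 19.4
= −75.12 dBm → −75.1 dBm

−75.1 dBm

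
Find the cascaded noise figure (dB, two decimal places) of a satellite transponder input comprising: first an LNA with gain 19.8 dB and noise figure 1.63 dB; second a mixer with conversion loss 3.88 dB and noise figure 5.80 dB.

Convert to linear (a loss of L dB is a gain of −L dB): F_i = 10^(NF_i/10), G_i = 10^(G_i,dB/10)
  Stage 1: F_1 = 10^(1.63/10) = 1.455, G_1 = 10^(19.8/10) = 95.50
  Stage 2: F_2 = 10^(5.80/10) = 3.802, G_2 = 10^(−3.88/10) = 0.4093
Friis cascade:
  F = 1.455 + (3.802 − 1)/95.50 = 1.485
NF = 10 log₁₀(1.485) = 1.72 dB

1.72 dB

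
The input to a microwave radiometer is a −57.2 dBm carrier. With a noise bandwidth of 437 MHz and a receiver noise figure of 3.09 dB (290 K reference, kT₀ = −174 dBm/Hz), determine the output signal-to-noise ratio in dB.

Noise floor: N = −174 + 10 log₁₀(B) + NF
10 log₁₀(4.37×10⁸) = 86.4 dB
N = −174 + 86.4 + 3.09 = −84.51 dBm
SNR = P_sig − N = −57.2 − (−84.51) = 27.31 dB → 27.3 dB

27.3 dB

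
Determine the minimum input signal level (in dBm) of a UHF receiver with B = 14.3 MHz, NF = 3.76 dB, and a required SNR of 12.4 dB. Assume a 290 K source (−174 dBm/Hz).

−86.3 dBm

Sensitivity = −174 + 10 log₁₀(B) + NF + SNR_min
= −174 + 71.55 + 3.76 + 12.4
= −86.29 dBm → −86.3 dBm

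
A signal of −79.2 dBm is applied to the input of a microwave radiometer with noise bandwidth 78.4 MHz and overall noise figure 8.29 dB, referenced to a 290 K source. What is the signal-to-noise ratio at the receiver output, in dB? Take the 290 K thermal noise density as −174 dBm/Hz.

Noise floor: N = −174 + 10 log₁₀(B) + NF
10 log₁₀(7.84×10⁷) = 78.94 dB
N = −174 + 78.94 + 8.29 = −86.77 dBm
SNR = P_sig − N = −79.2 − (−86.77) = 7.57 dB → 7.6 dB

7.6 dB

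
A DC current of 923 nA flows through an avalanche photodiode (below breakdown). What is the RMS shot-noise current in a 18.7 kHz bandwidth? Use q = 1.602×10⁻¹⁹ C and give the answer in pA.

74.4 pA

I_n = √(2qI·B)
2qI·B = 2 × 1.602×10⁻¹⁹ × 9.23×10⁻⁷ × 1.87×10⁴ = 5.53×10⁻²¹ A²
I_n = √(5.53×10⁻²¹) = 7.44×10⁻¹¹ A = 74.4 pA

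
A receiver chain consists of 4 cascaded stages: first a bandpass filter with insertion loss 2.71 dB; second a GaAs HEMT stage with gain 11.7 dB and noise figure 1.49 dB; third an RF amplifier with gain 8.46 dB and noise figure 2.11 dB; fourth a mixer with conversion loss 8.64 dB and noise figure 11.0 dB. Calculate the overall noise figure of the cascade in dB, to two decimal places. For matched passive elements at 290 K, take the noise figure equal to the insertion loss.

4.65 dB

Convert to linear (a loss of L dB is a gain of −L dB): F_i = 10^(NF_i/10), G_i = 10^(G_i,dB/10)
  Stage 1: F_1 = 10^(2.71/10) = 1.866, G_1 = 10^(−2.71/10) = 0.5358
  Stage 2: F_2 = 10^(1.49/10) = 1.409, G_2 = 10^(11.7/10) = 14.79
  Stage 3: F_3 = 10^(2.11/10) = 1.626, G_3 = 10^(8.46/10) = 7.015
  Stage 4: F_4 = 10^(11.0/10) = 12.59, G_4 = 10^(−8.64/10) = 0.1368
Friis cascade:
  F = 1.866 + (1.409 − 1)/0.5358 + (1.626 − 1)/7.925 + (12.59 − 1)/55.59 = 2.918
NF = 10 log₁₀(2.918) = 4.65 dB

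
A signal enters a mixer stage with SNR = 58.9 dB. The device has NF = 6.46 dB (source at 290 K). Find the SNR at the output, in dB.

By definition F = SNR_in/SNR_out, so in dB: SNR_out = SNR_in − NF
SNR_out = 58.9 − 6.46 = 52.44 dB

52.44 dB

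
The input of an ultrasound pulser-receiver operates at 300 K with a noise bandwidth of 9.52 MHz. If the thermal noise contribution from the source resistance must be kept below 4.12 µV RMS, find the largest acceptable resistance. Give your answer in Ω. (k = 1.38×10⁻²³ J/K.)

108 Ω

Johnson–Nyquist: V_n = √(4kTRB) ⇒ R = V_n² / (4kTB)
4kTB = 4 × 1.38×10⁻²³ × 300 × 9.52×10⁶ = 1.58×10⁻¹³
R = (4.12×10⁻⁶)² / 1.58×10⁻¹³ = 1.08×10² Ω = 108 Ω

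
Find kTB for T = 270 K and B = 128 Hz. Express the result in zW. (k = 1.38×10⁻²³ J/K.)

P_n = kTB = 1.38×10⁻²³ × 270 × 1.28×10² = 4.77×10⁻¹⁹ W = 477 zW

477 zW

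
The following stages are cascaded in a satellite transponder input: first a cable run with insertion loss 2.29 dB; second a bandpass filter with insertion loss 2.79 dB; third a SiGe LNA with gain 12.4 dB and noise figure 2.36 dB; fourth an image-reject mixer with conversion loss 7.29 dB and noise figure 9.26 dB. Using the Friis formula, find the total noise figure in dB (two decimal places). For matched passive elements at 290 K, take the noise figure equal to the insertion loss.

8.40 dB

Convert to linear (a loss of L dB is a gain of −L dB): F_i = 10^(NF_i/10), G_i = 10^(G_i,dB/10)
  Stage 1: F_1 = 10^(2.29/10) = 1.694, G_1 = 10^(−2.29/10) = 0.5902
  Stage 2: F_2 = 10^(2.79/10) = 1.901, G_2 = 10^(−2.79/10) = 0.5260
  Stage 3: F_3 = 10^(2.36/10) = 1.722, G_3 = 10^(12.4/10) = 17.38
  Stage 4: F_4 = 10^(9.26/10) = 8.433, G_4 = 10^(−7.29/10) = 0.1866
Friis cascade:
  F = 1.694 + (1.901 − 1)/0.5902 + (1.722 − 1)/0.3105 + (8.433 − 1)/5.395 = 6.924
NF = 10 log₁₀(6.924) = 8.40 dB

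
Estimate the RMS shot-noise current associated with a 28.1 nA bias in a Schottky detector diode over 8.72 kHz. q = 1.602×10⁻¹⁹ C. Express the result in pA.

8.86 pA

I_n = √(2qI·B)
2qI·B = 2 × 1.602×10⁻¹⁹ × 2.81×10⁻⁸ × 8.72×10³ = 7.85×10⁻²³ A²
I_n = √(7.85×10⁻²³) = 8.86×10⁻¹² A = 8.86 pA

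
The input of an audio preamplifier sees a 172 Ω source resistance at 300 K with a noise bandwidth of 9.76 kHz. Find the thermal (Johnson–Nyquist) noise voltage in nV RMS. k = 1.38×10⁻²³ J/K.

167 nV

V_n = √(4kTRB)
4kTRB = 4 × 1.38×10⁻²³ × 300 × 1.72×10² × 9.76×10³ = 2.78×10⁻¹⁴ V²
V_n = √(2.78×10⁻¹⁴) = 1.67×10⁻⁷ V = 167 nV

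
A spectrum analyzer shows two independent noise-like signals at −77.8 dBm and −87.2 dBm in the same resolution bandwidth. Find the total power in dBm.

Convert to linear, add, convert back:
P₁ = 1.66×10⁻¹¹ W, P₂ = 1.91×10⁻¹² W
P_tot = 1.85×10⁻¹¹ W → 10 log₁₀(P_tot / 10⁻³) = −77.3 dBm

−77.3 dBm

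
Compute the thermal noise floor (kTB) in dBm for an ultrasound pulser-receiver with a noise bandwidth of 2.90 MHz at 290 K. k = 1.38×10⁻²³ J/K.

P_n = kTB = 1.38×10⁻²³ × 290 × 2.90×10⁶ = 1.16×10⁻¹⁴ W
In dBm: 10 log₁₀(1.16×10⁻¹⁴ / 10⁻³) = −109.4 dBm

−109.4 dBm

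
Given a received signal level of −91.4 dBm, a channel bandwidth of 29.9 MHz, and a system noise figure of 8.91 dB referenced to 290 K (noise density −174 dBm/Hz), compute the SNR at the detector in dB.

Noise floor: N = −174 + 10 log₁₀(B) + NF
10 log₁₀(2.99×10⁷) = 74.76 dB
N = −174 + 74.76 + 8.91 = −90.33 dBm
SNR = P_sig − N = −91.4 − (−90.33) = −1.07 dB → −1.1 dB

−1.1 dB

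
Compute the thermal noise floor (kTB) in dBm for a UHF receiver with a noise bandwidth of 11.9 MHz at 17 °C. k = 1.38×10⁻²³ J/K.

−103.2 dBm

T = 17 °C + 273.15 = 290.15 K
P_n = kTB = 1.38×10⁻²³ × 290.15 × 1.19×10⁷ = 4.76×10⁻¹⁴ W
In dBm: 10 log₁₀(4.76×10⁻¹⁴ / 10⁻³) = −103.2 dBm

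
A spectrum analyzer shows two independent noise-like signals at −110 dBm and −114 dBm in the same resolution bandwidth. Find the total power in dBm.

−108.5 dBm

Convert to linear, add, convert back:
P₁ = 1.00×10⁻¹⁴ W, P₂ = 3.98×10⁻¹⁵ W
P_tot = 1.40×10⁻¹⁴ W → 10 log₁₀(P_tot / 10⁻³) = −108.5 dBm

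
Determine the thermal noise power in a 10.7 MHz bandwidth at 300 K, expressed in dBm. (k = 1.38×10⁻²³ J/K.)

−103.5 dBm

P_n = kTB = 1.38×10⁻²³ × 300 × 1.07×10⁷ = 4.43×10⁻¹⁴ W
In dBm: 10 log₁₀(4.43×10⁻¹⁴ / 10⁻³) = −103.5 dBm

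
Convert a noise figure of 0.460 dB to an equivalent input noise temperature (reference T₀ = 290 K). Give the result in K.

32.4 K

F = 10^(0.460/10) = 1.11173
T_e = (F − 1)·T₀ = (1.11173 − 1) × 290 = 32.4 K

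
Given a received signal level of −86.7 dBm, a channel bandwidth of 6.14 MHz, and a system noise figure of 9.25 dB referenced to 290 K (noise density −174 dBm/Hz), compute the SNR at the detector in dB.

10.2 dB

Noise floor: N = −174 + 10 log₁₀(B) + NF
10 log₁₀(6.14×10⁶) = 67.88 dB
N = −174 + 67.88 + 9.25 = −96.87 dBm
SNR = P_sig − N = −86.7 − (−96.87) = 10.17 dB → 10.2 dB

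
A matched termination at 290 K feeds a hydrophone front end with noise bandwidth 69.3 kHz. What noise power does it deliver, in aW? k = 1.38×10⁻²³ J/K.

277 aW

P_n = kTB = 1.38×10⁻²³ × 290 × 6.93×10⁴ = 2.77×10⁻¹⁶ W = 277 aW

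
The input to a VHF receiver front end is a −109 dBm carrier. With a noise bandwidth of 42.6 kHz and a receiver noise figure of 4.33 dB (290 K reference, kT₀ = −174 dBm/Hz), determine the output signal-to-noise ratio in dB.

14.4 dB

Noise floor: N = −174 + 10 log₁₀(B) + NF
10 log₁₀(4.26×10⁴) = 46.29 dB
N = −174 + 46.29 + 4.33 = −123.38 dBm
SNR = P_sig − N = −109 − (−123.38) = 14.38 dB → 14.4 dB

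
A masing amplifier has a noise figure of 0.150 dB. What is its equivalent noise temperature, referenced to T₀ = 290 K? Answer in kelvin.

10.2 K

F = 10^(0.150/10) = 1.03514
T_e = (F − 1)·T₀ = (1.03514 − 1) × 290 = 10.2 K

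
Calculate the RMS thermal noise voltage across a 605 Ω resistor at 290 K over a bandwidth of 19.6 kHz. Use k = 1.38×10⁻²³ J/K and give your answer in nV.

436 nV

V_n = √(4kTRB)
4kTRB = 4 × 1.38×10⁻²³ × 290 × 6.05×10² × 1.96×10⁴ = 1.90×10⁻¹³ V²
V_n = √(1.90×10⁻¹³) = 4.36×10⁻⁷ V = 436 nV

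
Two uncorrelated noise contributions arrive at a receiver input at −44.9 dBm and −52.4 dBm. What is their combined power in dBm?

−44.2 dBm

Convert to linear, add, convert back:
P₁ = 3.24×10⁻⁸ W, P₂ = 5.75×10⁻⁹ W
P_tot = 3.81×10⁻⁸ W → 10 log₁₀(P_tot / 10⁻³) = −44.2 dBm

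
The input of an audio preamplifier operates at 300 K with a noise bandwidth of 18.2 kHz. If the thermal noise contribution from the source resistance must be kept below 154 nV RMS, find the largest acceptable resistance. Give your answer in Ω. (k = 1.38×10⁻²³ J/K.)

78.7 Ω

Johnson–Nyquist: V_n = √(4kTRB) ⇒ R = V_n² / (4kTB)
4kTB = 4 × 1.38×10⁻²³ × 300 × 1.82×10⁴ = 3.01×10⁻¹⁶
R = (1.54×10⁻⁷)² / 3.01×10⁻¹⁶ = 7.87×10¹ Ω = 78.7 Ω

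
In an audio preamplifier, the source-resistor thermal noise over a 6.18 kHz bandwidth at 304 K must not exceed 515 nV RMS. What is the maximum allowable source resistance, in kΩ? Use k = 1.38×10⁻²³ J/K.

Johnson–Nyquist: V_n = √(4kTRB) ⇒ R = V_n² / (4kTB)
4kTB = 4 × 1.38×10⁻²³ × 304 × 6.18×10³ = 1.04×10⁻¹⁶
R = (5.15×10⁻⁷)² / 1.04×10⁻¹⁶ = 2.56×10³ Ω = 2.56 kΩ

2.56 kΩ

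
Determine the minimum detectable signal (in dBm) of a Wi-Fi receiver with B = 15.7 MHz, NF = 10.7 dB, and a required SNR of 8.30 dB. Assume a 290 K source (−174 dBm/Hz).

−83.0 dBm

Sensitivity = −174 + 10 log₁₀(B) + NF + SNR_min
= −174 + 71.96 + 10.7 + 8.30
= −83.04 dBm → −83.0 dBm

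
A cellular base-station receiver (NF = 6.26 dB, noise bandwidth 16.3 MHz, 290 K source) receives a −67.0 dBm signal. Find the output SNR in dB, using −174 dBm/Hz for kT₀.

28.6 dB

Noise floor: N = −174 + 10 log₁₀(B) + NF
10 log₁₀(1.63×10⁷) = 72.12 dB
N = −174 + 72.12 + 6.26 = −95.62 dBm
SNR = P_sig − N = −67.0 − (−95.62) = 28.62 dB → 28.6 dB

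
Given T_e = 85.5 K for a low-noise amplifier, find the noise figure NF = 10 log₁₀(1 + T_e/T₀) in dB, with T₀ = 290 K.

1.12 dB

F = 1 + T_e/T₀ = 1 + 85.5/290 = 1.29483
NF = 10 log₁₀(1.29483) = 1.12 dB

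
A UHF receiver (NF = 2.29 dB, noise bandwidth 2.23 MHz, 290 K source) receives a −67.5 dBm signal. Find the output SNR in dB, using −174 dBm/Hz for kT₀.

Noise floor: N = −174 + 10 log₁₀(B) + NF
10 log₁₀(2.23×10⁶) = 63.48 dB
N = −174 + 63.48 + 2.29 = −108.23 dBm
SNR = P_sig − N = −67.5 − (−108.23) = 40.73 dB → 40.7 dB

40.7 dB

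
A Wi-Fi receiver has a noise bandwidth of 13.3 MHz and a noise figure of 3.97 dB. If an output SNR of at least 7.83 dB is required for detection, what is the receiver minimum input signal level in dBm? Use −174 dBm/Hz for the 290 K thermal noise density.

Sensitivity = −174 + 10 log₁₀(B) + NF + SNR_min
= −174 + 71.24 + 3.97 + 7.83
= −90.96 dBm → −91.0 dBm

−91.0 dBm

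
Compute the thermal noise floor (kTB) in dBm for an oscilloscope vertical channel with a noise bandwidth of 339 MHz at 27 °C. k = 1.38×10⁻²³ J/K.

T = 27 °C + 273.15 = 300.15 K
P_n = kTB = 1.38×10⁻²³ × 300.15 × 3.39×10⁸ = 1.40×10⁻¹² W
In dBm: 10 log₁₀(1.40×10⁻¹² / 10⁻³) = −88.5 dBm

−88.5 dBm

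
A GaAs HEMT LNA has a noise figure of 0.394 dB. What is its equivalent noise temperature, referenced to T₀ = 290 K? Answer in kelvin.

27.5 K

F = 10^(0.394/10) = 1.09496
T_e = (F − 1)·T₀ = (1.09496 − 1) × 290 = 27.5 K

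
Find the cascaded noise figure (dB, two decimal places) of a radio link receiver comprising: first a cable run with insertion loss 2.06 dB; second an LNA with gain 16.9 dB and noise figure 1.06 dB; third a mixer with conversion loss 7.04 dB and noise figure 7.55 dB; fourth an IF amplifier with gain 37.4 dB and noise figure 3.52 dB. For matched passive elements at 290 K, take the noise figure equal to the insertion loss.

Convert to linear (a loss of L dB is a gain of −L dB): F_i = 10^(NF_i/10), G_i = 10^(G_i,dB/10)
  Stage 1: F_1 = 10^(2.06/10) = 1.607, G_1 = 10^(−2.06/10) = 0.6223
  Stage 2: F_2 = 10^(1.06/10) = 1.276, G_2 = 10^(16.9/10) = 48.98
  Stage 3: F_3 = 10^(7.55/10) = 5.689, G_3 = 10^(−7.04/10) = 0.1977
  Stage 4: F_4 = 10^(3.52/10) = 2.249, G_4 = 10^(37.4/10) = 5495
Friis cascade:
  F = 1.607 + (1.276 − 1)/0.6223 + (5.689 − 1)/30.48 + (2.249 − 1)/6.026 = 2.412
NF = 10 log₁₀(2.412) = 3.82 dB

3.82 dB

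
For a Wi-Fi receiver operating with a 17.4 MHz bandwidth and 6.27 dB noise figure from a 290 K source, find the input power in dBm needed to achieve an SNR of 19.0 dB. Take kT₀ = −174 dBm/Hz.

Sensitivity = −174 + 10 log₁₀(B) + NF + SNR_min
= −174 + 72.41 + 6.27 + 19.0
= −76.32 dBm → −76.3 dBm

−76.3 dBm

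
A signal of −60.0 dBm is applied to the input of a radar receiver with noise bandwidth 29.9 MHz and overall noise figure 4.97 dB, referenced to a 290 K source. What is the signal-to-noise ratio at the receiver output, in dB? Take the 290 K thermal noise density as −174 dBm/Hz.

34.3 dB

Noise floor: N = −174 + 10 log₁₀(B) + NF
10 log₁₀(2.99×10⁷) = 74.76 dB
N = −174 + 74.76 + 4.97 = −94.27 dBm
SNR = P_sig − N = −60.0 − (−94.27) = 34.27 dB → 34.3 dB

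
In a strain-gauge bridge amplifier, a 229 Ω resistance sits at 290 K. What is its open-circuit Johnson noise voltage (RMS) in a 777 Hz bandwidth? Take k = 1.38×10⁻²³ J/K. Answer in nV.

53.4 nV

V_n = √(4kTRB)
4kTRB = 4 × 1.38×10⁻²³ × 290 × 2.29×10² × 7.77×10² = 2.85×10⁻¹⁵ V²
V_n = √(2.85×10⁻¹⁵) = 5.34×10⁻⁸ V = 53.4 nV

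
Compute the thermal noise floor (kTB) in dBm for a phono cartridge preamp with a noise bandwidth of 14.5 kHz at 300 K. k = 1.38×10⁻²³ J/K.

−132.2 dBm

P_n = kTB = 1.38×10⁻²³ × 300 × 1.45×10⁴ = 6.00×10⁻¹⁷ W
In dBm: 10 log₁₀(6.00×10⁻¹⁷ / 10⁻³) = −132.2 dBm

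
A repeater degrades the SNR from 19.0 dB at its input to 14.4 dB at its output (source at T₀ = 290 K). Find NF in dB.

4.6 dB

NF (dB) = SNR_in(dB) − SNR_out(dB) when the source is at T₀
NF = 19.0 − 14.4 = 4.6 dB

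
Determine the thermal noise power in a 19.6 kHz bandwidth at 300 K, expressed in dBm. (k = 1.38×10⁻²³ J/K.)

−130.9 dBm

P_n = kTB = 1.38×10⁻²³ × 300 × 1.96×10⁴ = 8.11×10⁻¹⁷ W
In dBm: 10 log₁₀(8.11×10⁻¹⁷ / 10⁻³) = −130.9 dBm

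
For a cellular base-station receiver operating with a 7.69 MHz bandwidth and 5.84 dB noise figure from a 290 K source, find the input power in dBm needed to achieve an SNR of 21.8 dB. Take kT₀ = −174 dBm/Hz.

Sensitivity = −174 + 10 log₁₀(B) + NF + SNR_min
= −174 + 68.86 + 5.84 + 21.8
= −77.50 dBm → −77.5 dBm

−77.5 dBm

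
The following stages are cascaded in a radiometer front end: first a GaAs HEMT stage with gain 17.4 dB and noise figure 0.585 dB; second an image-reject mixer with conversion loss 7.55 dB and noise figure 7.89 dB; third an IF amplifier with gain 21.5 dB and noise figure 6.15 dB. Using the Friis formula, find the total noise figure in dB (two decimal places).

Convert to linear (a loss of L dB is a gain of −L dB): F_i = 10^(NF_i/10), G_i = 10^(G_i,dB/10)
  Stage 1: F_1 = 10^(0.585/10) = 1.144, G_1 = 10^(17.4/10) = 54.95
  Stage 2: F_2 = 10^(7.89/10) = 6.152, G_2 = 10^(−7.55/10) = 0.1758
  Stage 3: F_3 = 10^(6.15/10) = 4.121, G_3 = 10^(21.5/10) = 141.3
Friis cascade:
  F = 1.144 + (6.152 − 1)/54.95 + (4.121 − 1)/9.661 = 1.561
NF = 10 log₁₀(1.561) = 1.93 dB

1.93 dB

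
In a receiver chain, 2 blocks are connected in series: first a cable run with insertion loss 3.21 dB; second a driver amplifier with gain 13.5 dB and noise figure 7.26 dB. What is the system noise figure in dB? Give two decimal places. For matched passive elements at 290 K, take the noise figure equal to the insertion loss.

Convert to linear (a loss of L dB is a gain of −L dB): F_i = 10^(NF_i/10), G_i = 10^(G_i,dB/10)
  Stage 1: F_1 = 10^(3.21/10) = 2.094, G_1 = 10^(−3.21/10) = 0.4775
  Stage 2: F_2 = 10^(7.26/10) = 5.321, G_2 = 10^(13.5/10) = 22.39
Friis cascade:
  F = 2.094 + (5.321 − 1)/0.4775 = 11.14
NF = 10 log₁₀(11.14) = 10.47 dB

10.47 dB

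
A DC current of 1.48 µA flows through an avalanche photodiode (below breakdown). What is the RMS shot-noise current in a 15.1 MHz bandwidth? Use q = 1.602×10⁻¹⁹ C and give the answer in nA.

2.68 nA

I_n = √(2qI·B)
2qI·B = 2 × 1.602×10⁻¹⁹ × 1.48×10⁻⁶ × 1.51×10⁷ = 7.16×10⁻¹⁸ A²
I_n = √(7.16×10⁻¹⁸) = 2.68×10⁻⁹ A = 2.68 nA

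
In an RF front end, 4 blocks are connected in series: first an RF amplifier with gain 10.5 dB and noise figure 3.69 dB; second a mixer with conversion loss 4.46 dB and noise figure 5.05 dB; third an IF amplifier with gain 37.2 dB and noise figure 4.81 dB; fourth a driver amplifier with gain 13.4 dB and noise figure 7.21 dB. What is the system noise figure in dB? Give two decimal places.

4.83 dB

Convert to linear (a loss of L dB is a gain of −L dB): F_i = 10^(NF_i/10), G_i = 10^(G_i,dB/10)
  Stage 1: F_1 = 10^(3.69/10) = 2.339, G_1 = 10^(10.5/10) = 11.22
  Stage 2: F_2 = 10^(5.05/10) = 3.199, G_2 = 10^(−4.46/10) = 0.3581
  Stage 3: F_3 = 10^(4.81/10) = 3.027, G_3 = 10^(37.2/10) = 5248
  Stage 4: F_4 = 10^(7.21/10) = 5.260, G_4 = 10^(13.4/10) = 21.88
Friis cascade:
  F = 2.339 + (3.199 − 1)/11.22 + (3.027 − 1)/4.018 + (5.260 − 1)/2.109×10⁴ = 3.039
NF = 10 log₁₀(3.039) = 4.83 dB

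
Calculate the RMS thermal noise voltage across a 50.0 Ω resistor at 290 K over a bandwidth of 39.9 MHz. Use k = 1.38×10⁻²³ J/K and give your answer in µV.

5.65 µV

V_n = √(4kTRB)
4kTRB = 4 × 1.38×10⁻²³ × 290 × 5.00×10¹ × 3.99×10⁷ = 3.19×10⁻¹¹ V²
V_n = √(3.19×10⁻¹¹) = 5.65×10⁻⁶ V = 5.65 µV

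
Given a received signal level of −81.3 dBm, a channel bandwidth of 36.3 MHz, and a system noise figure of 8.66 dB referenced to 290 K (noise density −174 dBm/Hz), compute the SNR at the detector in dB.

8.4 dB

Noise floor: N = −174 + 10 log₁₀(B) + NF
10 log₁₀(3.63×10⁷) = 75.6 dB
N = −174 + 75.6 + 8.66 = −89.74 dBm
SNR = P_sig − N = −81.3 − (−89.74) = 8.44 dB → 8.4 dB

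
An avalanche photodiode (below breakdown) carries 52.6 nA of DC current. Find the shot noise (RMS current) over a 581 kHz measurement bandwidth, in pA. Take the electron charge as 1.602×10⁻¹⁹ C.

I_n = √(2qI·B)
2qI·B = 2 × 1.602×10⁻¹⁹ × 5.26×10⁻⁸ × 5.81×10⁵ = 9.79×10⁻²¹ A²
I_n = √(9.79×10⁻²¹) = 9.90×10⁻¹¹ A = 99.0 pA

99.0 pA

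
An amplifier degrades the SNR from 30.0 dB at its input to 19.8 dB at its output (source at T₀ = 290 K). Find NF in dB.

10.2 dB

NF (dB) = SNR_in(dB) − SNR_out(dB) when the source is at T₀
NF = 30.0 − 19.8 = 10.2 dB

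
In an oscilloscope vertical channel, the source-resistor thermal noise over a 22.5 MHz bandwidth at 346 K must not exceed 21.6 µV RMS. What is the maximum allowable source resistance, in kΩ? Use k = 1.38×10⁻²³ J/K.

1.09 kΩ

Johnson–Nyquist: V_n = √(4kTRB) ⇒ R = V_n² / (4kTB)
4kTB = 4 × 1.38×10⁻²³ × 346 × 2.25×10⁷ = 4.30×10⁻¹³
R = (2.16×10⁻⁵)² / 4.30×10⁻¹³ = 1.09×10³ Ω = 1.09 kΩ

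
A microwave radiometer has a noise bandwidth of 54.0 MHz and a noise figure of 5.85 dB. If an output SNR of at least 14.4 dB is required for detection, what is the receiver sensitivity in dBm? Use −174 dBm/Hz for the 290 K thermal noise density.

−76.4 dBm

Sensitivity = −174 + 10 log₁₀(B) + NF + SNR_min
= −174 + 77.32 + 5.85 + 14.4
= −76.43 dBm → −76.4 dBm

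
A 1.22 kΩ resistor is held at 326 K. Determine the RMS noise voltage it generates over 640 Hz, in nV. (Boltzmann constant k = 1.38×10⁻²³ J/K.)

119 nV

V_n = √(4kTRB)
4kTRB = 4 × 1.38×10⁻²³ × 326 × 1.22×10³ × 6.40×10² = 1.41×10⁻¹⁴ V²
V_n = √(1.41×10⁻¹⁴) = 1.19×10⁻⁷ V = 119 nV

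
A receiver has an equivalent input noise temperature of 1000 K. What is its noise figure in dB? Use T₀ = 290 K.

6.48 dB

F = 1 + T_e/T₀ = 1 + 1000/290 = 4.44828
NF = 10 log₁₀(4.44828) = 6.48 dB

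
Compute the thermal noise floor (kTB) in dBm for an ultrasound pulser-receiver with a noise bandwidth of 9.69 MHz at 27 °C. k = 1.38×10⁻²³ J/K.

T = 27 °C + 273.15 = 300.15 K
P_n = kTB = 1.38×10⁻²³ × 300.15 × 9.69×10⁶ = 4.01×10⁻¹⁴ W
In dBm: 10 log₁₀(4.01×10⁻¹⁴ / 10⁻³) = −104.0 dBm

−104.0 dBm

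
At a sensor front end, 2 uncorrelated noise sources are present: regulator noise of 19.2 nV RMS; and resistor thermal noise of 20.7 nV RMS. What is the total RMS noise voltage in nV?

Uncorrelated sources add in power (mean-square): V_tot = √(ΣV_i²)
V_tot = √[(1.92×10⁻⁸)² + (2.07×10⁻⁸)²] = 2.82×10⁻⁸ V = 28.2 nV

28.2 nV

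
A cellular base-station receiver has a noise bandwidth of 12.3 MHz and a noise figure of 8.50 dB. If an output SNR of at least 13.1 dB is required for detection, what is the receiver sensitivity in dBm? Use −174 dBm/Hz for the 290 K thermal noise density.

−81.5 dBm

Sensitivity = −174 + 10 log₁₀(B) + NF + SNR_min
= −174 + 70.9 + 8.50 + 13.1
= −81.50 dBm → −81.5 dBm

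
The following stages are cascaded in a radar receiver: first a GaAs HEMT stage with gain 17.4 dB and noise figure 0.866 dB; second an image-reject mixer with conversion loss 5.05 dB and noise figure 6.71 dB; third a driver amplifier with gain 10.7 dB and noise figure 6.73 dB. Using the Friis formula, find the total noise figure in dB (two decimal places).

1.77 dB

Convert to linear (a loss of L dB is a gain of −L dB): F_i = 10^(NF_i/10), G_i = 10^(G_i,dB/10)
  Stage 1: F_1 = 10^(0.866/10) = 1.221, G_1 = 10^(17.4/10) = 54.95
  Stage 2: F_2 = 10^(6.71/10) = 4.688, G_2 = 10^(−5.05/10) = 0.3126
  Stage 3: F_3 = 10^(6.73/10) = 4.710, G_3 = 10^(10.7/10) = 11.75
Friis cascade:
  F = 1.221 + (4.688 − 1)/54.95 + (4.710 − 1)/17.18 = 1.504
NF = 10 log₁₀(1.504) = 1.77 dB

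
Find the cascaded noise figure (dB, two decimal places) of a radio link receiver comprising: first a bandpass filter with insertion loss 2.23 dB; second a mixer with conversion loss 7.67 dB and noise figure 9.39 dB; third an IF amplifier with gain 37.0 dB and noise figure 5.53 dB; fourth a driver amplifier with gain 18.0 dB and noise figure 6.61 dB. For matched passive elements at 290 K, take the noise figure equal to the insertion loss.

Convert to linear (a loss of L dB is a gain of −L dB): F_i = 10^(NF_i/10), G_i = 10^(G_i,dB/10)
  Stage 1: F_1 = 10^(2.23/10) = 1.671, G_1 = 10^(−2.23/10) = 0.5984
  Stage 2: F_2 = 10^(9.39/10) = 8.690, G_2 = 10^(−7.67/10) = 0.1710
  Stage 3: F_3 = 10^(5.53/10) = 3.573, G_3 = 10^(37.0/10) = 5012
  Stage 4: F_4 = 10^(6.61/10) = 4.581, G_4 = 10^(18.0/10) = 63.10
Friis cascade:
  F = 1.671 + (8.690 − 1)/0.5984 + (3.573 − 1)/0.1023 + (4.581 − 1)/512.9 = 39.67
NF = 10 log₁₀(39.67) = 15.98 dB

15.98 dB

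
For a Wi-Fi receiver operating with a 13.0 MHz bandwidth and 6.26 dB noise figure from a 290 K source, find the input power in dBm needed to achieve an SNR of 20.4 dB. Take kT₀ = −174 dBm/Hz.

−76.2 dBm

Sensitivity = −174 + 10 log₁₀(B) + NF + SNR_min
= −174 + 71.14 + 6.26 + 20.4
= −76.20 dBm → −76.2 dBm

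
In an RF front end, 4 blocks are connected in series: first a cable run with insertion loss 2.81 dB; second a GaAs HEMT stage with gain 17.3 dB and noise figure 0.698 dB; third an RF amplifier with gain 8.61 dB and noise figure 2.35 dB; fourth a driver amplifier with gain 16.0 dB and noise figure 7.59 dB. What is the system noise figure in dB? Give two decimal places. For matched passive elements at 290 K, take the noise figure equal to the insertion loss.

3.60 dB

Convert to linear (a loss of L dB is a gain of −L dB): F_i = 10^(NF_i/10), G_i = 10^(G_i,dB/10)
  Stage 1: F_1 = 10^(2.81/10) = 1.910, G_1 = 10^(−2.81/10) = 0.5236
  Stage 2: F_2 = 10^(0.698/10) = 1.174, G_2 = 10^(17.3/10) = 53.70
  Stage 3: F_3 = 10^(2.35/10) = 1.718, G_3 = 10^(8.61/10) = 7.261
  Stage 4: F_4 = 10^(7.59/10) = 5.741, G_4 = 10^(16.0/10) = 39.81
Friis cascade:
  F = 1.910 + (1.174 − 1)/0.5236 + (1.718 − 1)/28.12 + (5.741 − 1)/204.2 = 2.292
NF = 10 log₁₀(2.292) = 3.60 dB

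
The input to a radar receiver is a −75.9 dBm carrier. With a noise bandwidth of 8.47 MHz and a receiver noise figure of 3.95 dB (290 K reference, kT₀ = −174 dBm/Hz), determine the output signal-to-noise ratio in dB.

24.9 dB

Noise floor: N = −174 + 10 log₁₀(B) + NF
10 log₁₀(8.47×10⁶) = 69.28 dB
N = −174 + 69.28 + 3.95 = −100.77 dBm
SNR = P_sig − N = −75.9 − (−100.77) = 24.87 dB → 24.9 dB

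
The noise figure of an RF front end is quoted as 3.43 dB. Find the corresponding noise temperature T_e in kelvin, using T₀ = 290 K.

349 K

F = 10^(3.43/10) = 2.20293
T_e = (F − 1)·T₀ = (2.20293 − 1) × 290 = 349 K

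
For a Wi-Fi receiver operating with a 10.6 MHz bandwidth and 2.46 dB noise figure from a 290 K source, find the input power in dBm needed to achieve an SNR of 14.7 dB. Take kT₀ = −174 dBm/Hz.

Sensitivity = −174 + 10 log₁₀(B) + NF + SNR_min
= −174 + 70.25 + 2.46 + 14.7
= −86.59 dBm → −86.6 dBm

−86.6 dBm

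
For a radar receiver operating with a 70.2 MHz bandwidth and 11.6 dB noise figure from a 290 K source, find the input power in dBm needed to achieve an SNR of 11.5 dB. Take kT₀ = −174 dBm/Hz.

−72.4 dBm

Sensitivity = −174 + 10 log₁₀(B) + NF + SNR_min
= −174 + 78.46 + 11.6 + 11.5
= −72.44 dBm → −72.4 dBm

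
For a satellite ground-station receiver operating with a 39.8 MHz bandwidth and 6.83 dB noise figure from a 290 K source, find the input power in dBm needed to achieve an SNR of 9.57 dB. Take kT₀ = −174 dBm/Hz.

Sensitivity = −174 + 10 log₁₀(B) + NF + SNR_min
= −174 + 76 + 6.83 + 9.57
= −81.60 dBm → −81.6 dBm

−81.6 dBm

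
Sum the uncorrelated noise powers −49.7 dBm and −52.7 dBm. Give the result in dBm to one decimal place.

Convert to linear, add, convert back:
P₁ = 1.07×10⁻⁸ W, P₂ = 5.37×10⁻⁹ W
P_tot = 1.61×10⁻⁸ W → 10 log₁₀(P_tot / 10⁻³) = −47.9 dBm

−47.9 dBm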